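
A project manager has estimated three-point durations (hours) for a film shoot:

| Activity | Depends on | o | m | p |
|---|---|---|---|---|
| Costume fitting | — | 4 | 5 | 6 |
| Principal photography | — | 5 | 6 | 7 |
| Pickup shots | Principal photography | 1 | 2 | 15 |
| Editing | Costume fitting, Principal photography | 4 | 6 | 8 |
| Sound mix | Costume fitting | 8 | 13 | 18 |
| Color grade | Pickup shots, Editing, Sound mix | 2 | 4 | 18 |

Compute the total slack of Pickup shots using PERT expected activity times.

te_Costume fitting = (4 + 4·5 + 6)/6 = 30/6 = 5
te_Principal photography = (5 + 4·6 + 7)/6 = 36/6 = 6
te_Pickup shots = (1 + 4·2 + 15)/6 = 24/6 = 4
te_Editing = (4 + 4·6 + 8)/6 = 36/6 = 6
te_Sound mix = (8 + 4·13 + 18)/6 = 78/6 = 13
te_Color grade = (2 + 4·4 + 18)/6 = 36/6 = 6

Forward pass:
ES_Costume fitting = 0; EF_Costume fitting = 5
ES_Principal photography = 0; EF_Principal photography = 6
ES_Pickup shots = 6; EF_Pickup shots = 6+4 = 10
ES_Editing = max(EF_Costume fitting=5, EF_Principal photography=6) = 6; EF_Editing = 6+6 = 12
ES_Sound mix = 5; EF_Sound mix = 5+13 = 18
ES_Color grade = max(EF_Pickup shots=10, EF_Editing=12, EF_Sound mix=18) = 18; EF_Color grade = 18+6 = 24
Expected project duration μ = 24 hours. Critical path: Costume fitting → Sound mix → Color grade.

Backward pass:
LF_Color grade = 24; LS_Color grade = 24−6 = 18
LF_Sound mix = LS_Color grade = 18; LS_Sound mix = 18−13 = 5
LF_Editing = LS_Color grade = 18; LS_Editing = 18−6 = 12
LF_Pickup shots = LS_Color grade = 18; LS_Pickup shots = 18−4 = 14
LF_Principal photography = min(LS_Pickup shots=14, LS_Editing=12) = 12; LS_Principal photography = 12−6 = 6
LF_Costume fitting = min(LS_Editing=12, LS_Sound mix=5) = 5; LS_Costume fitting = 5−5 = 0
Slack_Pickup shots = LS_Pickup shots − ES_Pickup shots = 14 − 6 = 8

8 hours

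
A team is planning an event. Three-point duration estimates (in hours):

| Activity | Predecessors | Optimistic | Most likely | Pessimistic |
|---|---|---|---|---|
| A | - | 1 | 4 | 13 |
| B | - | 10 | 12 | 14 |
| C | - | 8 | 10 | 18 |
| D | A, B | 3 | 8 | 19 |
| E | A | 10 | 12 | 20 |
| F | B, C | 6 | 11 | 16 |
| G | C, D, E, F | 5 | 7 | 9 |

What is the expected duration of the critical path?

te_A = (1 + 4·4 + 13)/6 = 30/6 = 5
te_B = (10 + 4·12 + 14)/6 = 72/6 = 12
te_C = (8 + 4·10 + 18)/6 = 66/6 = 11
te_D = (3 + 4·8 + 19)/6 = 54/6 = 9
te_E = (10 + 4·12 + 20)/6 = 78/6 = 13
te_F = (6 + 4·11 + 16)/6 = 66/6 = 11
te_G = (5 + 4·7 + 9)/6 = 42/6 = 7

Forward pass:
ES_A = 0; EF_A = 5
ES_B = 0; EF_B = 12
ES_C = 0; EF_C = 11
ES_D = max(EF_A=5, EF_B=12) = 12; EF_D = 12+9 = 21
ES_E = 5; EF_E = 5+13 = 18
ES_F = max(EF_B=12, EF_C=11) = 12; EF_F = 12+11 = 23
ES_G = max(EF_C=11, EF_D=21, EF_E=18, EF_F=23) = 23; EF_G = 23+7 = 30
Expected project duration μ = 30 hours. Critical path: B → F → G.

30 hours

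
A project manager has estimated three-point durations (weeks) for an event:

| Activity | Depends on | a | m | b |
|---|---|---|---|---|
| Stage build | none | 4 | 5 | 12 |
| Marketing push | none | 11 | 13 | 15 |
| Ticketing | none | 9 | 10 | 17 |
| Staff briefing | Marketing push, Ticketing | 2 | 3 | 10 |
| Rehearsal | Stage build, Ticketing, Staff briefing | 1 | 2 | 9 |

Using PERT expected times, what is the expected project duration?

te_Stage build = (4 + 4·5 + 12)/6 = 36/6 = 6
te_Marketing push = (11 + 4·13 + 15)/6 = 78/6 = 13
te_Ticketing = (9 + 4·10 + 17)/6 = 66/6 = 11
te_Staff briefing = (2 + 4·3 + 10)/6 = 24/6 = 4
te_Rehearsal = (1 + 4·2 + 9)/6 = 18/6 = 3

Forward pass:
ES_Stage build = 0; EF_Stage build = 6
ES_Marketing push = 0; EF_Marketing push = 13
ES_Ticketing = 0; EF_Ticketing = 11
ES_Staff briefing = max(EF_Marketing push=13, EF_Ticketing=11) = 13; EF_Staff briefing = 13+4 = 17
ES_Rehearsal = max(EF_Stage build=6, EF_Ticketing=11, EF_Staff briefing=17) = 17; EF_Rehearsal = 17+3 = 20
Expected project duration μ = 20 weeks. Critical path: Marketing push → Staff briefing → Rehearsal.

20 weeks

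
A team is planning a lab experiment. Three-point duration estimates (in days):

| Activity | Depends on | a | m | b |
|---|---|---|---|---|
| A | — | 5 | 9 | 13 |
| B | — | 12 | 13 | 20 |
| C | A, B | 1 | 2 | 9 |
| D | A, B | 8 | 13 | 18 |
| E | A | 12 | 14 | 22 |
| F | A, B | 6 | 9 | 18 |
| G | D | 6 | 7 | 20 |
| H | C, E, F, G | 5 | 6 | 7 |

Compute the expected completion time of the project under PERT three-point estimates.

te_A = (5 + 4·9 + 13)/6 = 54/6 = 9
te_B = (12 + 4·13 + 20)/6 = 84/6 = 14
te_C = (1 + 4·2 + 9)/6 = 18/6 = 3
te_D = (8 + 4·13 + 18)/6 = 78/6 = 13
te_E = (12 + 4·14 + 22)/6 = 90/6 = 15
te_F = (6 + 4·9 + 18)/6 = 60/6 = 10
te_G = (6 + 4·7 + 20)/6 = 54/6 = 9
te_H = (5 + 4·6 + 7)/6 = 36/6 = 6

Forward pass:
ES_A = 0; EF_A = 9
ES_B = 0; EF_B = 14
ES_C = max(EF_A=9, EF_B=14) = 14; EF_C = 14+3 = 17
ES_D = max(EF_A=9, EF_B=14) = 14; EF_D = 14+13 = 27
ES_E = 9; EF_E = 9+15 = 24
ES_F = max(EF_A=9, EF_B=14) = 14; EF_F = 14+10 = 24
ES_G = 27; EF_G = 27+9 = 36
ES_H = max(EF_C=17, EF_E=24, EF_F=24, EF_G=36) = 36; EF_H = 36+6 = 42
Expected project duration μ = 42 days. Critical path: B → D → G → H.

42 days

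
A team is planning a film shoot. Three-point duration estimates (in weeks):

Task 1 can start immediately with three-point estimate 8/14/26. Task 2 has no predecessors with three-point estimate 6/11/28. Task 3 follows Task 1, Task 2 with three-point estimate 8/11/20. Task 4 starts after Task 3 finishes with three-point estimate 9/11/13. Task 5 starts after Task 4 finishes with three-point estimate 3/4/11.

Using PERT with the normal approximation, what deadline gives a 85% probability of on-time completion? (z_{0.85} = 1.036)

te_Task 1 = (8 + 4·14 + 26)/6 = 90/6 = 15; σ²_Task 1 = ((26−8)/6)² = 9.000
te_Task 2 = (6 + 4·11 + 28)/6 = 78/6 = 13; σ²_Task 2 = ((28−6)/6)² = 13.444
te_Task 3 = (8 + 4·11 + 20)/6 = 72/6 = 12; σ²_Task 3 = ((20−8)/6)² = 4.000
te_Task 4 = (9 + 4·11 + 13)/6 = 66/6 = 11; σ²_Task 4 = ((13−9)/6)² = 0.444
te_Task 5 = (3 + 4·4 + 11)/6 = 30/6 = 5; σ²_Task 5 = ((11−3)/6)² = 1.778

Forward pass:
ES_Task 1 = 0; EF_Task 1 = 15
ES_Task 2 = 0; EF_Task 2 = 13
ES_Task 3 = max(EF_Task 1=15, EF_Task 2=13) = 15; EF_Task 3 = 15+12 = 27
ES_Task 4 = 27; EF_Task 4 = 27+11 = 38
ES_Task 5 = 38; EF_Task 5 = 38+5 = 43
Expected project duration μ = 43 weeks. Critical path: Task 1 → Task 3 → Task 4 → Task 5.

Variance along critical path = 9.000 + 4.000 + 0.444 + 1.778 = 15.222; σ = 3.902 weeks.
D = μ + z·σ = 43 + 1.036·3.902 = 47.0 weeks

47.0 weeks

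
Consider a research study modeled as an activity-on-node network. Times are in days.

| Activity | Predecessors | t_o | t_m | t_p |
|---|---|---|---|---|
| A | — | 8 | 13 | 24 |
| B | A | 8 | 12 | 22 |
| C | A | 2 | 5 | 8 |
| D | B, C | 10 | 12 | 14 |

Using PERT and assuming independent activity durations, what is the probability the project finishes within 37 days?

0.290

te_A = (8 + 4·13 + 24)/6 = 84/6 = 14; σ²_A = ((24−8)/6)² = 7.111
te_B = (8 + 4·12 + 22)/6 = 78/6 = 13; σ²_B = ((22−8)/6)² = 5.444
te_C = (2 + 4·5 + 8)/6 = 30/6 = 5; σ²_C = ((8−2)/6)² = 1.000
te_D = (10 + 4·12 + 14)/6 = 72/6 = 12; σ²_D = ((14−10)/6)² = 0.444

Forward pass:
ES_A = 0; EF_A = 14
ES_B = 14; EF_B = 14+13 = 27
ES_C = 14; EF_C = 14+5 = 19
ES_D = max(EF_B=27, EF_C=19) = 27; EF_D = 27+12 = 39
Expected project duration μ = 39 days. Critical path: A → B → D.

Variance along critical path = 7.111 + 5.444 + 0.444 = 13.000; σ = √13.000 = 3.606 days.
Z = (37 − 39) / 3.606 = -0.555
P(T ≤ 37) = Φ(-0.555) ≈ 0.290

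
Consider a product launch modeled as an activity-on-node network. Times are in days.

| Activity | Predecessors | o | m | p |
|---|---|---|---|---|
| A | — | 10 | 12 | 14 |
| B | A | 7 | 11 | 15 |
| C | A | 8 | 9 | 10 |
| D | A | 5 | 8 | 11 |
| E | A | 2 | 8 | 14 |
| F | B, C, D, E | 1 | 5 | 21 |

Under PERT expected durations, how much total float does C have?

2 days

te_A = (10 + 4·12 + 14)/6 = 72/6 = 12
te_B = (7 + 4·11 + 15)/6 = 66/6 = 11
te_C = (8 + 4·9 + 10)/6 = 54/6 = 9
te_D = (5 + 4·8 + 11)/6 = 48/6 = 8
te_E = (2 + 4·8 + 14)/6 = 48/6 = 8
te_F = (1 + 4·5 + 21)/6 = 42/6 = 7

Forward pass:
ES_A = 0; EF_A = 12
ES_B = 12; EF_B = 12+11 = 23
ES_C = 12; EF_C = 12+9 = 21
ES_D = 12; EF_D = 12+8 = 20
ES_E = 12; EF_E = 12+8 = 20
ES_F = max(EF_B=23, EF_C=21, EF_D=20, EF_E=20) = 23; EF_F = 23+7 = 30
Expected project duration μ = 30 days. Critical path: A → B → F.

Backward pass:
LF_F = 30; LS_F = 30−7 = 23
LF_E = LS_F = 23; LS_E = 23−8 = 15
LF_D = LS_F = 23; LS_D = 23−8 = 15
LF_C = LS_F = 23; LS_C = 23−9 = 14
LF_B = LS_F = 23; LS_B = 23−11 = 12
LF_A = min(LS_B=12, LS_C=14, LS_D=15, LS_E=15) = 12; LS_A = 12−12 = 0
Slack_C = LS_C − ES_C = 14 − 12 = 2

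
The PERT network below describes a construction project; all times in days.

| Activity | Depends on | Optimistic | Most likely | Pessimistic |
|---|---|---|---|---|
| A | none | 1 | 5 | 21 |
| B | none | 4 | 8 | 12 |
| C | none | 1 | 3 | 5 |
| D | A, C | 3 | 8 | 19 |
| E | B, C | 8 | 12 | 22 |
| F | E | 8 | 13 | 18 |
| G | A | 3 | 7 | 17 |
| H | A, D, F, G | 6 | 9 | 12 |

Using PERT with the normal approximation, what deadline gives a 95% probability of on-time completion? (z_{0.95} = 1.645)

te_A = (1 + 4·5 + 21)/6 = 42/6 = 7; σ²_A = ((21−1)/6)² = 11.111
te_B = (4 + 4·8 + 12)/6 = 48/6 = 8; σ²_B = ((12−4)/6)² = 1.778
te_C = (1 + 4·3 + 5)/6 = 18/6 = 3; σ²_C = ((5−1)/6)² = 0.444
te_D = (3 + 4·8 + 19)/6 = 54/6 = 9; σ²_D = ((19−3)/6)² = 7.111
te_E = (8 + 4·12 + 22)/6 = 78/6 = 13; σ²_E = ((22−8)/6)² = 5.444
te_F = (8 + 4·13 + 18)/6 = 78/6 = 13; σ²_F = ((18−8)/6)² = 2.778
te_G = (3 + 4·7 + 17)/6 = 48/6 = 8; σ²_G = ((17−3)/6)² = 5.444
te_H = (6 + 4·9 + 12)/6 = 54/6 = 9; σ²_H = ((12−6)/6)² = 1.000

Forward pass:
ES_A = 0; EF_A = 7
ES_B = 0; EF_B = 8
ES_C = 0; EF_C = 3
ES_D = max(EF_A=7, EF_C=3) = 7; EF_D = 7+9 = 16
ES_E = max(EF_B=8, EF_C=3) = 8; EF_E = 8+13 = 21
ES_F = 21; EF_F = 21+13 = 34
ES_G = 7; EF_G = 7+8 = 15
ES_H = max(EF_A=7, EF_D=16, EF_F=34, EF_G=15) = 34; EF_H = 34+9 = 43
Expected project duration μ = 43 days. Critical path: B → E → F → H.

Variance along critical path = 1.778 + 5.444 + 2.778 + 1.000 = 11.000; σ = 3.317 days.
D = μ + z·σ = 43 + 1.645·3.317 = 48.5 days

48.5 days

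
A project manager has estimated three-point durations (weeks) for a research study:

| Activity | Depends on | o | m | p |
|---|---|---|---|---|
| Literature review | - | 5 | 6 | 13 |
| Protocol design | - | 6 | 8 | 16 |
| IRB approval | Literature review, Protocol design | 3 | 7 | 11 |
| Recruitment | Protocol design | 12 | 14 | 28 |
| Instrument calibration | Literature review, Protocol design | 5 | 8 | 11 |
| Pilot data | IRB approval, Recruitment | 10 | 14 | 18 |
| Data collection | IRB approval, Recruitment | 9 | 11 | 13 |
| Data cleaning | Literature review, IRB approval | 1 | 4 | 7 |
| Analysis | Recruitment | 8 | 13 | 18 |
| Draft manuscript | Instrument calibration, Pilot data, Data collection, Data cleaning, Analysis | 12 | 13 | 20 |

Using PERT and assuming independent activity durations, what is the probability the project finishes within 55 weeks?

0.707

te_Literature review = (5 + 4·6 + 13)/6 = 42/6 = 7; σ²_Literature review = ((13−5)/6)² = 1.778
te_Protocol design = (6 + 4·8 + 16)/6 = 54/6 = 9; σ²_Protocol design = ((16−6)/6)² = 2.778
te_IRB approval = (3 + 4·7 + 11)/6 = 42/6 = 7; σ²_IRB approval = ((11−3)/6)² = 1.778
te_Recruitment = (12 + 4·14 + 28)/6 = 96/6 = 16; σ²_Recruitment = ((28−12)/6)² = 7.111
te_Instrument calibration = (5 + 4·8 + 11)/6 = 48/6 = 8; σ²_Instrument calibration = ((11−5)/6)² = 1.000
te_Pilot data = (10 + 4·14 + 18)/6 = 84/6 = 14; σ²_Pilot data = ((18−10)/6)² = 1.778
te_Data collection = (9 + 4·11 + 13)/6 = 66/6 = 11; σ²_Data collection = ((13−9)/6)² = 0.444
te_Data cleaning = (1 + 4·4 + 7)/6 = 24/6 = 4; σ²_Data cleaning = ((7−1)/6)² = 1.000
te_Analysis = (8 + 4·13 + 18)/6 = 78/6 = 13; σ²_Analysis = ((18−8)/6)² = 2.778
te_Draft manuscript = (12 + 4·13 + 20)/6 = 84/6 = 14; σ²_Draft manuscript = ((20−12)/6)² = 1.778

Forward pass:
ES_Literature review = 0; EF_Literature review = 7
ES_Protocol design = 0; EF_Protocol design = 9
ES_IRB approval = max(EF_Literature review=7, EF_Protocol design=9) = 9; EF_IRB approval = 9+7 = 16
ES_Recruitment = 9; EF_Recruitment = 9+16 = 25
ES_Instrument calibration = max(EF_Literature review=7, EF_Protocol design=9) = 9; EF_Instrument calibration = 9+8 = 17
ES_Pilot data = max(EF_IRB approval=16, EF_Recruitment=25) = 25; EF_Pilot data = 25+14 = 39
ES_Data collection = max(EF_IRB approval=16, EF_Recruitment=25) = 25; EF_Data collection = 25+11 = 36
ES_Data cleaning = max(EF_Literature review=7, EF_IRB approval=16) = 16; EF_Data cleaning = 16+4 = 20
ES_Analysis = 25; EF_Analysis = 25+13 = 38
ES_Draft manuscript = max(EF_Instrument calibration=17, EF_Pilot data=39, EF_Data collection=36, EF_Data cleaning=20, EF_Analysis=38) = 39; EF_Draft manuscript = 39+14 = 53
Expected project duration μ = 53 weeks. Critical path: Protocol design → Recruitment → Pilot data → Draft manuscript.

Variance along critical path = 2.778 + 7.111 + 1.778 + 1.778 = 13.444; σ = √13.444 = 3.667 weeks.
Z = (55 − 53) / 3.667 = 0.545
P(T ≤ 55) = Φ(0.545) ≈ 0.707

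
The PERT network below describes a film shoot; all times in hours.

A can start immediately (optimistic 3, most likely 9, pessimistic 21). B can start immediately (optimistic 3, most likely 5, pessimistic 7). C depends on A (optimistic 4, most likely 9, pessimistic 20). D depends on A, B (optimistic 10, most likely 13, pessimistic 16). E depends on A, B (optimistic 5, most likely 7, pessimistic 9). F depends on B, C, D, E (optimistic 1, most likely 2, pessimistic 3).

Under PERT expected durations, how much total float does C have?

te_A = (3 + 4·9 + 21)/6 = 60/6 = 10
te_B = (3 + 4·5 + 7)/6 = 30/6 = 5
te_C = (4 + 4·9 + 20)/6 = 60/6 = 10
te_D = (10 + 4·13 + 16)/6 = 78/6 = 13
te_E = (5 + 4·7 + 9)/6 = 42/6 = 7
te_F = (1 + 4·2 + 3)/6 = 12/6 = 2

Forward pass:
ES_A = 0; EF_A = 10
ES_B = 0; EF_B = 5
ES_C = 10; EF_C = 10+10 = 20
ES_D = max(EF_A=10, EF_B=5) = 10; EF_D = 10+13 = 23
ES_E = max(EF_A=10, EF_B=5) = 10; EF_E = 10+7 = 17
ES_F = max(EF_B=5, EF_C=20, EF_D=23, EF_E=17) = 23; EF_F = 23+2 = 25
Expected project duration μ = 25 hours. Critical path: A → D → F.

Backward pass:
LF_F = 25; LS_F = 25−2 = 23
LF_E = LS_F = 23; LS_E = 23−7 = 16
LF_D = LS_F = 23; LS_D = 23−13 = 10
LF_C = LS_F = 23; LS_C = 23−10 = 13
LF_B = min(LS_D=10, LS_E=16, LS_F=23) = 10; LS_B = 10−5 = 5
LF_A = min(LS_C=13, LS_D=10, LS_E=16) = 10; LS_A = 10−10 = 0
Slack_C = LS_C − ES_C = 13 − 10 = 3

3 hours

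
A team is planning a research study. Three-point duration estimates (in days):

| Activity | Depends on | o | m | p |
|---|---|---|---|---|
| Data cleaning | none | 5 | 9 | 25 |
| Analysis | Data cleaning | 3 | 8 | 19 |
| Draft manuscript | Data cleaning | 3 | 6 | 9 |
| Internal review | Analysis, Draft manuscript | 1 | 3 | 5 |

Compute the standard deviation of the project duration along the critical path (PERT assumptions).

te_Data cleaning = (5 + 4·9 + 25)/6 = 66/6 = 11; σ²_Data cleaning = ((25−5)/6)² = 11.111
te_Analysis = (3 + 4·8 + 19)/6 = 54/6 = 9; σ²_Analysis = ((19−3)/6)² = 7.111
te_Draft manuscript = (3 + 4·6 + 9)/6 = 36/6 = 6; σ²_Draft manuscript = ((9−3)/6)² = 1.000
te_Internal review = (1 + 4·3 + 5)/6 = 18/6 = 3; σ²_Internal review = ((5−1)/6)² = 0.444

Forward pass:
ES_Data cleaning = 0; EF_Data cleaning = 11
ES_Analysis = 11; EF_Analysis = 11+9 = 20
ES_Draft manuscript = 11; EF_Draft manuscript = 11+6 = 17
ES_Internal review = max(EF_Analysis=20, EF_Draft manuscript=17) = 20; EF_Internal review = 20+3 = 23
Expected project duration μ = 23 days. Critical path: Data cleaning → Analysis → Internal review.

Variance along critical path = 11.111 + 7.111 + 0.444 = 18.667
σ = √18.667 = 4.320 days

4.32 days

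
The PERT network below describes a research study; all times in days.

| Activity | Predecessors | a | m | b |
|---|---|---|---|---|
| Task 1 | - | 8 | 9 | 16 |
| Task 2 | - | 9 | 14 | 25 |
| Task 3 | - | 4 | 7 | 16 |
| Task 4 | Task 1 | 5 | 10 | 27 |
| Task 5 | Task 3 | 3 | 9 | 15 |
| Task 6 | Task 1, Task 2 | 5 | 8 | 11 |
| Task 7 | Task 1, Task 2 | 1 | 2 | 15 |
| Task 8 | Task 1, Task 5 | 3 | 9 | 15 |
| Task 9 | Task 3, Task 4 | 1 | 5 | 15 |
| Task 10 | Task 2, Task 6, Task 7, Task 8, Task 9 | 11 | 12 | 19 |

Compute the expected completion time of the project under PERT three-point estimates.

te_Task 1 = (8 + 4·9 + 16)/6 = 60/6 = 10
te_Task 2 = (9 + 4·14 + 25)/6 = 90/6 = 15
te_Task 3 = (4 + 4·7 + 16)/6 = 48/6 = 8
te_Task 4 = (5 + 4·10 + 27)/6 = 72/6 = 12
te_Task 5 = (3 + 4·9 + 15)/6 = 54/6 = 9
te_Task 6 = (5 + 4·8 + 11)/6 = 48/6 = 8
te_Task 7 = (1 + 4·2 + 15)/6 = 24/6 = 4
te_Task 8 = (3 + 4·9 + 15)/6 = 54/6 = 9
te_Task 9 = (1 + 4·5 + 15)/6 = 36/6 = 6
te_Task 10 = (11 + 4·12 + 19)/6 = 78/6 = 13

Forward pass:
ES_Task 1 = 0; EF_Task 1 = 10
ES_Task 2 = 0; EF_Task 2 = 15
ES_Task 3 = 0; EF_Task 3 = 8
ES_Task 4 = 10; EF_Task 4 = 10+12 = 22
ES_Task 5 = 8; EF_Task 5 = 8+9 = 17
ES_Task 6 = max(EF_Task 1=10, EF_Task 2=15) = 15; EF_Task 6 = 15+8 = 23
ES_Task 7 = max(EF_Task 1=10, EF_Task 2=15) = 15; EF_Task 7 = 15+4 = 19
ES_Task 8 = max(EF_Task 1=10, EF_Task 5=17) = 17; EF_Task 8 = 17+9 = 26
ES_Task 9 = max(EF_Task 3=8, EF_Task 4=22) = 22; EF_Task 9 = 22+6 = 28
ES_Task 10 = max(EF_Task 2=15, EF_Task 6=23, EF_Task 7=19, EF_Task 8=26, EF_Task 9=28) = 28; EF_Task 10 = 28+13 = 41
Expected project duration μ = 41 days. Critical path: Task 1 → Task 4 → Task 9 → Task 10.

41 days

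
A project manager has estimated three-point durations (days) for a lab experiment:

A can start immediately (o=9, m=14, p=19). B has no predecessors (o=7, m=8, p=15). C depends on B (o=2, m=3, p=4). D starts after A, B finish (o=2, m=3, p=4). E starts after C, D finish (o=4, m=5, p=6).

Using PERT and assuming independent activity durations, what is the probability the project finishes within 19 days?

te_A = (9 + 4·14 + 19)/6 = 84/6 = 14; σ²_A = ((19−9)/6)² = 2.778
te_B = (7 + 4·8 + 15)/6 = 54/6 = 9; σ²_B = ((15−7)/6)² = 1.778
te_C = (2 + 4·3 + 4)/6 = 18/6 = 3; σ²_C = ((4−2)/6)² = 0.111
te_D = (2 + 4·3 + 4)/6 = 18/6 = 3; σ²_D = ((4−2)/6)² = 0.111
te_E = (4 + 4·5 + 6)/6 = 30/6 = 5; σ²_E = ((6−4)/6)² = 0.111

Forward pass:
ES_A = 0; EF_A = 14
ES_B = 0; EF_B = 9
ES_C = 9; EF_C = 9+3 = 12
ES_D = max(EF_A=14, EF_B=9) = 14; EF_D = 14+3 = 17
ES_E = max(EF_C=12, EF_D=17) = 17; EF_E = 17+5 = 22
Expected project duration μ = 22 days. Critical path: A → D → E.

Variance along critical path = 2.778 + 0.111 + 0.111 = 3.000; σ = √3.000 = 1.732 days.
Z = (19 − 22) / 1.732 = -1.732
P(T ≤ 19) = Φ(-1.732) ≈ 0.042

0.042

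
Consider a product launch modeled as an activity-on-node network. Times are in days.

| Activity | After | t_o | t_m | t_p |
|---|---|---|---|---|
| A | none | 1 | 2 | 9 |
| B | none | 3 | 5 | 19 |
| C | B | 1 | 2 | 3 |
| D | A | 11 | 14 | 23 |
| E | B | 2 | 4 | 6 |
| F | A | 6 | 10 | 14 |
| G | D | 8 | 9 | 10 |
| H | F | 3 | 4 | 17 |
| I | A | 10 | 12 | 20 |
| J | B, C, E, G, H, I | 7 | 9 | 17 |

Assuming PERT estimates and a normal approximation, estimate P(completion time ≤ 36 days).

te_A = (1 + 4·2 + 9)/6 = 18/6 = 3; σ²_A = ((9−1)/6)² = 1.778
te_B = (3 + 4·5 + 19)/6 = 42/6 = 7; σ²_B = ((19−3)/6)² = 7.111
te_C = (1 + 4·2 + 3)/6 = 12/6 = 2; σ²_C = ((3−1)/6)² = 0.111
te_D = (11 + 4·14 + 23)/6 = 90/6 = 15; σ²_D = ((23−11)/6)² = 4.000
te_E = (2 + 4·4 + 6)/6 = 24/6 = 4; σ²_E = ((6−2)/6)² = 0.444
te_F = (6 + 4·10 + 14)/6 = 60/6 = 10; σ²_F = ((14−6)/6)² = 1.778
te_G = (8 + 4·9 + 10)/6 = 54/6 = 9; σ²_G = ((10−8)/6)² = 0.111
te_H = (3 + 4·4 + 17)/6 = 36/6 = 6; σ²_H = ((17−3)/6)² = 5.444
te_I = (10 + 4·12 + 20)/6 = 78/6 = 13; σ²_I = ((20−10)/6)² = 2.778
te_J = (7 + 4·9 + 17)/6 = 60/6 = 10; σ²_J = ((17−7)/6)² = 2.778

Forward pass:
ES_A = 0; EF_A = 3
ES_B = 0; EF_B = 7
ES_C = 7; EF_C = 7+2 = 9
ES_D = 3; EF_D = 3+15 = 18
ES_E = 7; EF_E = 7+4 = 11
ES_F = 3; EF_F = 3+10 = 13
ES_G = 18; EF_G = 18+9 = 27
ES_H = 13; EF_H = 13+6 = 19
ES_I = 3; EF_I = 3+13 = 16
ES_J = max(EF_B=7, EF_C=9, EF_E=11, EF_G=27, EF_H=19, EF_I=16) = 27; EF_J = 27+10 = 37
Expected project duration μ = 37 days. Critical path: A → D → G → J.

Variance along critical path = 1.778 + 4.000 + 0.111 + 2.778 = 8.667; σ = √8.667 = 2.944 days.
Z = (36 − 37) / 2.944 = -0.340
P(T ≤ 36) = Φ(-0.340) ≈ 0.367

0.367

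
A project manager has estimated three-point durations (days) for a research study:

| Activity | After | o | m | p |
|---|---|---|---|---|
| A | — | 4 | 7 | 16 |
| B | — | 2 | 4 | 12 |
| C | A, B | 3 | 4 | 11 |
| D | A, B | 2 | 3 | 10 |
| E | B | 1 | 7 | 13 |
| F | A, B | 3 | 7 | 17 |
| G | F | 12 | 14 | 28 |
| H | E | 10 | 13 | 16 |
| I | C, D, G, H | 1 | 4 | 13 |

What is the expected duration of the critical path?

37 days

te_A = (4 + 4·7 + 16)/6 = 48/6 = 8
te_B = (2 + 4·4 + 12)/6 = 30/6 = 5
te_C = (3 + 4·4 + 11)/6 = 30/6 = 5
te_D = (2 + 4·3 + 10)/6 = 24/6 = 4
te_E = (1 + 4·7 + 13)/6 = 42/6 = 7
te_F = (3 + 4·7 + 17)/6 = 48/6 = 8
te_G = (12 + 4·14 + 28)/6 = 96/6 = 16
te_H = (10 + 4·13 + 16)/6 = 78/6 = 13
te_I = (1 + 4·4 + 13)/6 = 30/6 = 5

Forward pass:
ES_A = 0; EF_A = 8
ES_B = 0; EF_B = 5
ES_C = max(EF_A=8, EF_B=5) = 8; EF_C = 8+5 = 13
ES_D = max(EF_A=8, EF_B=5) = 8; EF_D = 8+4 = 12
ES_E = 5; EF_E = 5+7 = 12
ES_F = max(EF_A=8, EF_B=5) = 8; EF_F = 8+8 = 16
ES_G = 16; EF_G = 16+16 = 32
ES_H = 12; EF_H = 12+13 = 25
ES_I = max(EF_C=13, EF_D=12, EF_G=32, EF_H=25) = 32; EF_I = 32+5 = 37
Expected project duration μ = 37 days. Critical path: A → F → G → I.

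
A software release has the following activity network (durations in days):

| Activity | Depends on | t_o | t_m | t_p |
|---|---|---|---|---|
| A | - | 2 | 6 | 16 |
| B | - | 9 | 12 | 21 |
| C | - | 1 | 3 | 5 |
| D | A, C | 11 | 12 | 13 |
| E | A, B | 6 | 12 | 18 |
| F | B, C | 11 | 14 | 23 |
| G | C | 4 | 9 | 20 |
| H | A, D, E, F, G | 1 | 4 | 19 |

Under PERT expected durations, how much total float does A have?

9 days

te_A = (2 + 4·6 + 16)/6 = 42/6 = 7
te_B = (9 + 4·12 + 21)/6 = 78/6 = 13
te_C = (1 + 4·3 + 5)/6 = 18/6 = 3
te_D = (11 + 4·12 + 13)/6 = 72/6 = 12
te_E = (6 + 4·12 + 18)/6 = 72/6 = 12
te_F = (11 + 4·14 + 23)/6 = 90/6 = 15
te_G = (4 + 4·9 + 20)/6 = 60/6 = 10
te_H = (1 + 4·4 + 19)/6 = 36/6 = 6

Forward pass:
ES_A = 0; EF_A = 7
ES_B = 0; EF_B = 13
ES_C = 0; EF_C = 3
ES_D = max(EF_A=7, EF_C=3) = 7; EF_D = 7+12 = 19
ES_E = max(EF_A=7, EF_B=13) = 13; EF_E = 13+12 = 25
ES_F = max(EF_B=13, EF_C=3) = 13; EF_F = 13+15 = 28
ES_G = 3; EF_G = 3+10 = 13
ES_H = max(EF_A=7, EF_D=19, EF_E=25, EF_F=28, EF_G=13) = 28; EF_H = 28+6 = 34
Expected project duration μ = 34 days. Critical path: B → F → H.

Backward pass:
LF_H = 34; LS_H = 34−6 = 28
LF_G = LS_H = 28; LS_G = 28−10 = 18
LF_F = LS_H = 28; LS_F = 28−15 = 13
LF_E = LS_H = 28; LS_E = 28−12 = 16
LF_D = LS_H = 28; LS_D = 28−12 = 16
LF_C = min(LS_D=16, LS_F=13, LS_G=18) = 13; LS_C = 13−3 = 10
LF_B = min(LS_E=16, LS_F=13) = 13; LS_B = 13−13 = 0
LF_A = min(LS_D=16, LS_E=16, LS_H=28) = 16; LS_A = 16−7 = 9
Slack_A = LS_A − ES_A = 9 − 0 = 9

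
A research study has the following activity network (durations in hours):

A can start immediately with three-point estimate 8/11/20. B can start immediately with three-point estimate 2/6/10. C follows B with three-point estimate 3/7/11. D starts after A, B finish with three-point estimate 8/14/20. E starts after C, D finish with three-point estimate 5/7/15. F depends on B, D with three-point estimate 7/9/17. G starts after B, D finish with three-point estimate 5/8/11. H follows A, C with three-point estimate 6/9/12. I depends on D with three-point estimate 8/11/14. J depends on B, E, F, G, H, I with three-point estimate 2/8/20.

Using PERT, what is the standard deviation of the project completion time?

te_A = (8 + 4·11 + 20)/6 = 72/6 = 12; σ²_A = ((20−8)/6)² = 4.000
te_B = (2 + 4·6 + 10)/6 = 36/6 = 6; σ²_B = ((10−2)/6)² = 1.778
te_C = (3 + 4·7 + 11)/6 = 42/6 = 7; σ²_C = ((11−3)/6)² = 1.778
te_D = (8 + 4·14 + 20)/6 = 84/6 = 14; σ²_D = ((20−8)/6)² = 4.000
te_E = (5 + 4·7 + 15)/6 = 48/6 = 8; σ²_E = ((15−5)/6)² = 2.778
te_F = (7 + 4·9 + 17)/6 = 60/6 = 10; σ²_F = ((17−7)/6)² = 2.778
te_G = (5 + 4·8 + 11)/6 = 48/6 = 8; σ²_G = ((11−5)/6)² = 1.000
te_H = (6 + 4·9 + 12)/6 = 54/6 = 9; σ²_H = ((12−6)/6)² = 1.000
te_I = (8 + 4·11 + 14)/6 = 66/6 = 11; σ²_I = ((14−8)/6)² = 1.000
te_J = (2 + 4·8 + 20)/6 = 54/6 = 9; σ²_J = ((20−2)/6)² = 9.000

Forward pass:
ES_A = 0; EF_A = 12
ES_B = 0; EF_B = 6
ES_C = 6; EF_C = 6+7 = 13
ES_D = max(EF_A=12, EF_B=6) = 12; EF_D = 12+14 = 26
ES_E = max(EF_C=13, EF_D=26) = 26; EF_E = 26+8 = 34
ES_F = max(EF_B=6, EF_D=26) = 26; EF_F = 26+10 = 36
ES_G = max(EF_B=6, EF_D=26) = 26; EF_G = 26+8 = 34
ES_H = max(EF_A=12, EF_C=13) = 13; EF_H = 13+9 = 22
ES_I = 26; EF_I = 26+11 = 37
ES_J = max(EF_B=6, EF_E=34, EF_F=36, EF_G=34, EF_H=22, EF_I=37) = 37; EF_J = 37+9 = 46
Expected project duration μ = 46 hours. Critical path: A → D → I → J.

Variance along critical path = 4.000 + 4.000 + 1.000 + 9.000 = 18.000
σ = √18.000 = 4.243 hours

4.24 hours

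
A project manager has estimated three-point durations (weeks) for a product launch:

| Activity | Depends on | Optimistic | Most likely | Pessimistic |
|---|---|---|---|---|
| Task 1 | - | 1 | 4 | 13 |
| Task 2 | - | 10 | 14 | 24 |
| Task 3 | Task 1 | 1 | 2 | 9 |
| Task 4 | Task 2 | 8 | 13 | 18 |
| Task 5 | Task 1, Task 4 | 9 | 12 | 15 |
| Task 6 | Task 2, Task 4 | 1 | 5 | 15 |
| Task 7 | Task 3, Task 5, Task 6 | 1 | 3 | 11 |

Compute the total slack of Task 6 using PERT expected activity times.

te_Task 1 = (1 + 4·4 + 13)/6 = 30/6 = 5
te_Task 2 = (10 + 4·14 + 24)/6 = 90/6 = 15
te_Task 3 = (1 + 4·2 + 9)/6 = 18/6 = 3
te_Task 4 = (8 + 4·13 + 18)/6 = 78/6 = 13
te_Task 5 = (9 + 4·12 + 15)/6 = 72/6 = 12
te_Task 6 = (1 + 4·5 + 15)/6 = 36/6 = 6
te_Task 7 = (1 + 4·3 + 11)/6 = 24/6 = 4

Forward pass:
ES_Task 1 = 0; EF_Task 1 = 5
ES_Task 2 = 0; EF_Task 2 = 15
ES_Task 3 = 5; EF_Task 3 = 5+3 = 8
ES_Task 4 = 15; EF_Task 4 = 15+13 = 28
ES_Task 5 = max(EF_Task 1=5, EF_Task 4=28) = 28; EF_Task 5 = 28+12 = 40
ES_Task 6 = max(EF_Task 2=15, EF_Task 4=28) = 28; EF_Task 6 = 28+6 = 34
ES_Task 7 = max(EF_Task 3=8, EF_Task 5=40, EF_Task 6=34) = 40; EF_Task 7 = 40+4 = 44
Expected project duration μ = 44 weeks. Critical path: Task 2 → Task 4 → Task 5 → Task 7.

Backward pass:
LF_Task 7 = 44; LS_Task 7 = 44−4 = 40
LF_Task 6 = LS_Task 7 = 40; LS_Task 6 = 40−6 = 34
LF_Task 5 = LS_Task 7 = 40; LS_Task 5 = 40−12 = 28
LF_Task 4 = min(LS_Task 5=28, LS_Task 6=34) = 28; LS_Task 4 = 28−13 = 15
LF_Task 3 = LS_Task 7 = 40; LS_Task 3 = 40−3 = 37
LF_Task 2 = min(LS_Task 4=15, LS_Task 6=34) = 15; LS_Task 2 = 15−15 = 0
LF_Task 1 = min(LS_Task 3=37, LS_Task 5=28) = 28; LS_Task 1 = 28−5 = 23
Slack_Task 6 = LS_Task 6 − ES_Task 6 = 34 − 28 = 6

6 weeks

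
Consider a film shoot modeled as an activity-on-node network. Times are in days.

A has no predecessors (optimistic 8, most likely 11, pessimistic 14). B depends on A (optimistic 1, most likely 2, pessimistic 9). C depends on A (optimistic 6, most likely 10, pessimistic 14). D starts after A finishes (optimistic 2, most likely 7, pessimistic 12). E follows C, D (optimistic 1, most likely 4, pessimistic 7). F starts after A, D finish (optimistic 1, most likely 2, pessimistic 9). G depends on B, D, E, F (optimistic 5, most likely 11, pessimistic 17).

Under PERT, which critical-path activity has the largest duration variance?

te_A = (8 + 4·11 + 14)/6 = 66/6 = 11; σ²_A = ((14−8)/6)² = 1.000
te_B = (1 + 4·2 + 9)/6 = 18/6 = 3; σ²_B = ((9−1)/6)² = 1.778
te_C = (6 + 4·10 + 14)/6 = 60/6 = 10; σ²_C = ((14−6)/6)² = 1.778
te_D = (2 + 4·7 + 12)/6 = 42/6 = 7; σ²_D = ((12−2)/6)² = 2.778
te_E = (1 + 4·4 + 7)/6 = 24/6 = 4; σ²_E = ((7−1)/6)² = 1.000
te_F = (1 + 4·2 + 9)/6 = 18/6 = 3; σ²_F = ((9−1)/6)² = 1.778
te_G = (5 + 4·11 + 17)/6 = 66/6 = 11; σ²_G = ((17−5)/6)² = 4.000

Forward pass:
ES_A = 0; EF_A = 11
ES_B = 11; EF_B = 11+3 = 14
ES_C = 11; EF_C = 11+10 = 21
ES_D = 11; EF_D = 11+7 = 18
ES_E = max(EF_C=21, EF_D=18) = 21; EF_E = 21+4 = 25
ES_F = max(EF_A=11, EF_D=18) = 18; EF_F = 18+3 = 21
ES_G = max(EF_B=14, EF_D=18, EF_E=25, EF_F=21) = 25; EF_G = 25+11 = 36
Expected project duration μ = 36 days. Critical path: A → C → E → G.

Variances on critical path: σ²_A=1.000, σ²_C=1.778, σ²_E=1.000, σ²_G=4.000.
Largest is σ²_G = 4.000.

G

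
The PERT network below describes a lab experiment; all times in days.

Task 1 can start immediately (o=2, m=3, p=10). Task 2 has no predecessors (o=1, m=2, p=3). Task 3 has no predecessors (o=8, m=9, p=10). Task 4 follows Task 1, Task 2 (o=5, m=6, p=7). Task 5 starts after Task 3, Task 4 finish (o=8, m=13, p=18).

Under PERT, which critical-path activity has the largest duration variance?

Task 5

te_Task 1 = (2 + 4·3 + 10)/6 = 24/6 = 4; σ²_Task 1 = ((10−2)/6)² = 1.778
te_Task 2 = (1 + 4·2 + 3)/6 = 12/6 = 2; σ²_Task 2 = ((3−1)/6)² = 0.111
te_Task 3 = (8 + 4·9 + 10)/6 = 54/6 = 9; σ²_Task 3 = ((10−8)/6)² = 0.111
te_Task 4 = (5 + 4·6 + 7)/6 = 36/6 = 6; σ²_Task 4 = ((7−5)/6)² = 0.111
te_Task 5 = (8 + 4·13 + 18)/6 = 78/6 = 13; σ²_Task 5 = ((18−8)/6)² = 2.778

Forward pass:
ES_Task 1 = 0; EF_Task 1 = 4
ES_Task 2 = 0; EF_Task 2 = 2
ES_Task 3 = 0; EF_Task 3 = 9
ES_Task 4 = max(EF_Task 1=4, EF_Task 2=2) = 4; EF_Task 4 = 4+6 = 10
ES_Task 5 = max(EF_Task 3=9, EF_Task 4=10) = 10; EF_Task 5 = 10+13 = 23
Expected project duration μ = 23 days. Critical path: Task 1 → Task 4 → Task 5.

Variances on critical path: σ²_Task 1=1.778, σ²_Task 4=0.111, σ²_Task 5=2.778.
Largest is σ²_Task 5 = 2.778.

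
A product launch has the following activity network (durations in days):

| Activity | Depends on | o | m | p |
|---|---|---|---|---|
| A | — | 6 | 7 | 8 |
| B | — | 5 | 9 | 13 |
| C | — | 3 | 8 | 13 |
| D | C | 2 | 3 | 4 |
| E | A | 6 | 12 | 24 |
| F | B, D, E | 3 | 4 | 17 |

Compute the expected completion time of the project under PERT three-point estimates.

26 days

te_A = (6 + 4·7 + 8)/6 = 42/6 = 7
te_B = (5 + 4·9 + 13)/6 = 54/6 = 9
te_C = (3 + 4·8 + 13)/6 = 48/6 = 8
te_D = (2 + 4·3 + 4)/6 = 18/6 = 3
te_E = (6 + 4·12 + 24)/6 = 78/6 = 13
te_F = (3 + 4·4 + 17)/6 = 36/6 = 6

Forward pass:
ES_A = 0; EF_A = 7
ES_B = 0; EF_B = 9
ES_C = 0; EF_C = 8
ES_D = 8; EF_D = 8+3 = 11
ES_E = 7; EF_E = 7+13 = 20
ES_F = max(EF_B=9, EF_D=11, EF_E=20) = 20; EF_F = 20+6 = 26
Expected project duration μ = 26 days. Critical path: A → E → F.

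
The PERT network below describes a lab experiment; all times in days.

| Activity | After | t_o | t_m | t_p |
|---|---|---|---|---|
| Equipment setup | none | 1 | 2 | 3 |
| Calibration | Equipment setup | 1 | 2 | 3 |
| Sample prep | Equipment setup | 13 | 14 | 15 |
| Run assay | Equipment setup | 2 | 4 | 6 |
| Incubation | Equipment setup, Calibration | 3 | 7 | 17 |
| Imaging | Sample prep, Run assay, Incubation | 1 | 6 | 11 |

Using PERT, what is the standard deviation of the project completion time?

1.73 days

te_Equipment setup = (1 + 4·2 + 3)/6 = 12/6 = 2; σ²_Equipment setup = ((3−1)/6)² = 0.111
te_Calibration = (1 + 4·2 + 3)/6 = 12/6 = 2; σ²_Calibration = ((3−1)/6)² = 0.111
te_Sample prep = (13 + 4·14 + 15)/6 = 84/6 = 14; σ²_Sample prep = ((15−13)/6)² = 0.111
te_Run assay = (2 + 4·4 + 6)/6 = 24/6 = 4; σ²_Run assay = ((6−2)/6)² = 0.444
te_Incubation = (3 + 4·7 + 17)/6 = 48/6 = 8; σ²_Incubation = ((17−3)/6)² = 5.444
te_Imaging = (1 + 4·6 + 11)/6 = 36/6 = 6; σ²_Imaging = ((11−1)/6)² = 2.778

Forward pass:
ES_Equipment setup = 0; EF_Equipment setup = 2
ES_Calibration = 2; EF_Calibration = 2+2 = 4
ES_Sample prep = 2; EF_Sample prep = 2+14 = 16
ES_Run assay = 2; EF_Run assay = 2+4 = 6
ES_Incubation = max(EF_Equipment setup=2, EF_Calibration=4) = 4; EF_Incubation = 4+8 = 12
ES_Imaging = max(EF_Sample prep=16, EF_Run assay=6, EF_Incubation=12) = 16; EF_Imaging = 16+6 = 22
Expected project duration μ = 22 days. Critical path: Equipment setup → Sample prep → Imaging.

Variance along critical path = 0.111 + 0.111 + 2.778 = 3.000
σ = √3.000 = 1.732 days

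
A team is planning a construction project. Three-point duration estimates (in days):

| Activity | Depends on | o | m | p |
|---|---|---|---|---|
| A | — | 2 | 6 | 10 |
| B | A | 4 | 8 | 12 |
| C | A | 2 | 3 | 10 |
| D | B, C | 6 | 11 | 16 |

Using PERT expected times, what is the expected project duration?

te_A = (2 + 4·6 + 10)/6 = 36/6 = 6
te_B = (4 + 4·8 + 12)/6 = 48/6 = 8
te_C = (2 + 4·3 + 10)/6 = 24/6 = 4
te_D = (6 + 4·11 + 16)/6 = 66/6 = 11

Forward pass:
ES_A = 0; EF_A = 6
ES_B = 6; EF_B = 6+8 = 14
ES_C = 6; EF_C = 6+4 = 10
ES_D = max(EF_B=14, EF_C=10) = 14; EF_D = 14+11 = 25
Expected project duration μ = 25 days. Critical path: A → B → D.

25 days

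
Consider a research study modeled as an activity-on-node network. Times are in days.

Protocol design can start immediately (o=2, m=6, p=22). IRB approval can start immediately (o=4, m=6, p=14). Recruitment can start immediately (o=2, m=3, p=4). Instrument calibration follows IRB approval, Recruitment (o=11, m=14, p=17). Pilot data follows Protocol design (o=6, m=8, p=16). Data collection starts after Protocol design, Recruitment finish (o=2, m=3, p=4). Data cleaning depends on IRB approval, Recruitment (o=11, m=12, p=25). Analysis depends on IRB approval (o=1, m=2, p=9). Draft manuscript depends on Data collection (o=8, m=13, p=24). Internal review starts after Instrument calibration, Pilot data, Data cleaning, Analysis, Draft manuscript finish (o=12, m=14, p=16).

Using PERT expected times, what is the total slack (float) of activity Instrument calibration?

4 days

te_Protocol design = (2 + 4·6 + 22)/6 = 48/6 = 8
te_IRB approval = (4 + 4·6 + 14)/6 = 42/6 = 7
te_Recruitment = (2 + 4·3 + 4)/6 = 18/6 = 3
te_Instrument calibration = (11 + 4·14 + 17)/6 = 84/6 = 14
te_Pilot data = (6 + 4·8 + 16)/6 = 54/6 = 9
te_Data collection = (2 + 4·3 + 4)/6 = 18/6 = 3
te_Data cleaning = (11 + 4·12 + 25)/6 = 84/6 = 14
te_Analysis = (1 + 4·2 + 9)/6 = 18/6 = 3
te_Draft manuscript = (8 + 4·13 + 24)/6 = 84/6 = 14
te_Internal review = (12 + 4·14 + 16)/6 = 84/6 = 14

Forward pass:
ES_Protocol design = 0; EF_Protocol design = 8
ES_IRB approval = 0; EF_IRB approval = 7
ES_Recruitment = 0; EF_Recruitment = 3
ES_Instrument calibration = max(EF_IRB approval=7, EF_Recruitment=3) = 7; EF_Instrument calibration = 7+14 = 21
ES_Pilot data = 8; EF_Pilot data = 8+9 = 17
ES_Data collection = max(EF_Protocol design=8, EF_Recruitment=3) = 8; EF_Data collection = 8+3 = 11
ES_Data cleaning = max(EF_IRB approval=7, EF_Recruitment=3) = 7; EF_Data cleaning = 7+14 = 21
ES_Analysis = 7; EF_Analysis = 7+3 = 10
ES_Draft manuscript = 11; EF_Draft manuscript = 11+14 = 25
ES_Internal review = max(EF_Instrument calibration=21, EF_Pilot data=17, EF_Data cleaning=21, EF_Analysis=10, EF_Draft manuscript=25) = 25; EF_Internal review = 25+14 = 39
Expected project duration μ = 39 days. Critical path: Protocol design → Data collection → Draft manuscript → Internal review.

Backward pass:
LF_Internal review = 39; LS_Internal review = 39−14 = 25
LF_Draft manuscript = LS_Internal review = 25; LS_Draft manuscript = 25−14 = 11
LF_Analysis = LS_Internal review = 25; LS_Analysis = 25−3 = 22
LF_Data cleaning = LS_Internal review = 25; LS_Data cleaning = 25−14 = 11
LF_Data collection = LS_Draft manuscript = 11; LS_Data collection = 11−3 = 8
LF_Pilot data = LS_Internal review = 25; LS_Pilot data = 25−9 = 16
LF_Instrument calibration = LS_Internal review = 25; LS_Instrument calibration = 25−14 = 11
LF_Recruitment = min(LS_Instrument calibration=11, LS_Data collection=8, LS_Data cleaning=11) = 8; LS_Recruitment = 8−3 = 5
LF_IRB approval = min(LS_Instrument calibration=11, LS_Data cleaning=11, LS_Analysis=22) = 11; LS_IRB approval = 11−7 = 4
LF_Protocol design = min(LS_Pilot data=16, LS_Data collection=8) = 8; LS_Protocol design = 8−8 = 0
Slack_Instrument calibration = LS_Instrument calibration − ES_Instrument calibration = 11 − 7 = 4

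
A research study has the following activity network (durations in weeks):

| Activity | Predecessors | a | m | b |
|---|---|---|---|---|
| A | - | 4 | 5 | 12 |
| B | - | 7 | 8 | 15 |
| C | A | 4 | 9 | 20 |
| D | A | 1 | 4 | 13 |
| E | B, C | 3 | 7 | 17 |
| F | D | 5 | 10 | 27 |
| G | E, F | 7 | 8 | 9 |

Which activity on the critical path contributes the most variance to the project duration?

C

te_A = (4 + 4·5 + 12)/6 = 36/6 = 6; σ²_A = ((12−4)/6)² = 1.778
te_B = (7 + 4·8 + 15)/6 = 54/6 = 9; σ²_B = ((15−7)/6)² = 1.778
te_C = (4 + 4·9 + 20)/6 = 60/6 = 10; σ²_C = ((20−4)/6)² = 7.111
te_D = (1 + 4·4 + 13)/6 = 30/6 = 5; σ²_D = ((13−1)/6)² = 4.000
te_E = (3 + 4·7 + 17)/6 = 48/6 = 8; σ²_E = ((17−3)/6)² = 5.444
te_F = (5 + 4·10 + 27)/6 = 72/6 = 12; σ²_F = ((27−5)/6)² = 13.444
te_G = (7 + 4·8 + 9)/6 = 48/6 = 8; σ²_G = ((9−7)/6)² = 0.111

Forward pass:
ES_A = 0; EF_A = 6
ES_B = 0; EF_B = 9
ES_C = 6; EF_C = 6+10 = 16
ES_D = 6; EF_D = 6+5 = 11
ES_E = max(EF_B=9, EF_C=16) = 16; EF_E = 16+8 = 24
ES_F = 11; EF_F = 11+12 = 23
ES_G = max(EF_E=24, EF_F=23) = 24; EF_G = 24+8 = 32
Expected project duration μ = 32 weeks. Critical path: A → C → E → G.

Variances on critical path: σ²_A=1.778, σ²_C=7.111, σ²_E=5.444, σ²_G=0.111.
Largest is σ²_C = 7.111.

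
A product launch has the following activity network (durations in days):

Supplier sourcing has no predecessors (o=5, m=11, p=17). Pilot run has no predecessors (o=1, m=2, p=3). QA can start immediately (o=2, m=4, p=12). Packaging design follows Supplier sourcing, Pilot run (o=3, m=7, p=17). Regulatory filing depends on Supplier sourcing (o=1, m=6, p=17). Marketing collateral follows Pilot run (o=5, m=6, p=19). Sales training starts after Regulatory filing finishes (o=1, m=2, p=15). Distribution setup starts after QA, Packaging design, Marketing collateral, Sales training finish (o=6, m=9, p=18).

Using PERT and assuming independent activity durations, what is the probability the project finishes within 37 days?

0.865

te_Supplier sourcing = (5 + 4·11 + 17)/6 = 66/6 = 11; σ²_Supplier sourcing = ((17−5)/6)² = 4.000
te_Pilot run = (1 + 4·2 + 3)/6 = 12/6 = 2; σ²_Pilot run = ((3−1)/6)² = 0.111
te_QA = (2 + 4·4 + 12)/6 = 30/6 = 5; σ²_QA = ((12−2)/6)² = 2.778
te_Packaging design = (3 + 4·7 + 17)/6 = 48/6 = 8; σ²_Packaging design = ((17−3)/6)² = 5.444
te_Regulatory filing = (1 + 4·6 + 17)/6 = 42/6 = 7; σ²_Regulatory filing = ((17−1)/6)² = 7.111
te_Marketing collateral = (5 + 4·6 + 19)/6 = 48/6 = 8; σ²_Marketing collateral = ((19−5)/6)² = 5.444
te_Sales training = (1 + 4·2 + 15)/6 = 24/6 = 4; σ²_Sales training = ((15−1)/6)² = 5.444
te_Distribution setup = (6 + 4·9 + 18)/6 = 60/6 = 10; σ²_Distribution setup = ((18−6)/6)² = 4.000

Forward pass:
ES_Supplier sourcing = 0; EF_Supplier sourcing = 11
ES_Pilot run = 0; EF_Pilot run = 2
ES_QA = 0; EF_QA = 5
ES_Packaging design = max(EF_Supplier sourcing=11, EF_Pilot run=2) = 11; EF_Packaging design = 11+8 = 19
ES_Regulatory filing = 11; EF_Regulatory filing = 11+7 = 18
ES_Marketing collateral = 2; EF_Marketing collateral = 2+8 = 10
ES_Sales training = 18; EF_Sales training = 18+4 = 22
ES_Distribution setup = max(EF_QA=5, EF_Packaging design=19, EF_Marketing collateral=10, EF_Sales training=22) = 22; EF_Distribution setup = 22+10 = 32
Expected project duration μ = 32 days. Critical path: Supplier sourcing → Regulatory filing → Sales training → Distribution setup.

Variance along critical path = 4.000 + 7.111 + 5.444 + 4.000 = 20.556; σ = √20.556 = 4.534 days.
Z = (37 − 32) / 4.534 = 1.103
P(T ≤ 37) = Φ(1.103) ≈ 0.865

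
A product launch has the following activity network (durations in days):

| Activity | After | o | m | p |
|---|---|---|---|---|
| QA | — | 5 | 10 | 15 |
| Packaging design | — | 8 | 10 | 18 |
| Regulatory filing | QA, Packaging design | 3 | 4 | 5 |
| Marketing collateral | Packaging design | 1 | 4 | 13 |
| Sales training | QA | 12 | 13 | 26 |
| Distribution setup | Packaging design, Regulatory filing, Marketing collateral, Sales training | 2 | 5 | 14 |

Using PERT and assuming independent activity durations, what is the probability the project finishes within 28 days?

0.195

te_QA = (5 + 4·10 + 15)/6 = 60/6 = 10; σ²_QA = ((15−5)/6)² = 2.778
te_Packaging design = (8 + 4·10 + 18)/6 = 66/6 = 11; σ²_Packaging design = ((18−8)/6)² = 2.778
te_Regulatory filing = (3 + 4·4 + 5)/6 = 24/6 = 4; σ²_Regulatory filing = ((5−3)/6)² = 0.111
te_Marketing collateral = (1 + 4·4 + 13)/6 = 30/6 = 5; σ²_Marketing collateral = ((13−1)/6)² = 4.000
te_Sales training = (12 + 4·13 + 26)/6 = 90/6 = 15; σ²_Sales training = ((26−12)/6)² = 5.444
te_Distribution setup = (2 + 4·5 + 14)/6 = 36/6 = 6; σ²_Distribution setup = ((14−2)/6)² = 4.000

Forward pass:
ES_QA = 0; EF_QA = 10
ES_Packaging design = 0; EF_Packaging design = 11
ES_Regulatory filing = max(EF_QA=10, EF_Packaging design=11) = 11; EF_Regulatory filing = 11+4 = 15
ES_Marketing collateral = 11; EF_Marketing collateral = 11+5 = 16
ES_Sales training = 10; EF_Sales training = 10+15 = 25
ES_Distribution setup = max(EF_Packaging design=11, EF_Regulatory filing=15, EF_Marketing collateral=16, EF_Sales training=25) = 25; EF_Distribution setup = 25+6 = 31
Expected project duration μ = 31 days. Critical path: QA → Sales training → Distribution setup.

Variance along critical path = 2.778 + 5.444 + 4.000 = 12.222; σ = √12.222 = 3.496 days.
Z = (28 − 31) / 3.496 = -0.858
P(T ≤ 28) = Φ(-0.858) ≈ 0.195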